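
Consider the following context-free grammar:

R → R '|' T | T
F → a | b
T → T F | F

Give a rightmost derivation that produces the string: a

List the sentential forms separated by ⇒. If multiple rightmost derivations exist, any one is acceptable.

R ⇒ T ⇒ F ⇒ a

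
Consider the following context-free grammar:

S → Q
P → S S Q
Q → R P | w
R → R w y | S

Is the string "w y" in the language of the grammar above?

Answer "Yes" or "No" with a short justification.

No - no valid derivation exists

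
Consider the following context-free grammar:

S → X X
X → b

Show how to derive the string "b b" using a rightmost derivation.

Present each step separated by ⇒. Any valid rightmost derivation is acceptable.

S ⇒ X X ⇒ X b ⇒ b b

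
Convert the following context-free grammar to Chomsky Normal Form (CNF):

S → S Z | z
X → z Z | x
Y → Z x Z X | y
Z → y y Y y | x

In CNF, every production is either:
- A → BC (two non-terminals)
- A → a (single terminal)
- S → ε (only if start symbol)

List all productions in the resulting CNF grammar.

S → z; TZ → z; X → x; TX → x; Y → y; TY → y; Z → x; S → S Z; X → TZ Z; Y → Z X0; X0 → TX X1; X1 → Z X; Z → TY X2; X2 → TY X3; X3 → Y TY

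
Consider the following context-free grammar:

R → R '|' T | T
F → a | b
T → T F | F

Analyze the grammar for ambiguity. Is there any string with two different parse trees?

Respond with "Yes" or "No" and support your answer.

No - the grammar is unambiguous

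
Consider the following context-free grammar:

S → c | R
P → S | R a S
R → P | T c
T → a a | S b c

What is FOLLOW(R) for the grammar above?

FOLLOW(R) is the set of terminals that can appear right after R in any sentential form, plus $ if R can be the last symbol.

We compute FOLLOW(R) using the standard algorithm.
FOLLOW(S) starts with {$}.
FIRST(P) = {a, c}
FIRST(R) = {a, c}
FIRST(S) = {a, c}
FIRST(T) = {a, c}
FOLLOW(P) = {$, a, b}
FOLLOW(R) = {$, a, b}
FOLLOW(S) = {$, a, b}
FOLLOW(T) = {c}
Therefore, FOLLOW(R) = {$, a, b}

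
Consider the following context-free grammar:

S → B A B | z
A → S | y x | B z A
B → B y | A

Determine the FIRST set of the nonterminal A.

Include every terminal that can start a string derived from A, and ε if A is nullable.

We compute FIRST(A) using the standard algorithm.
FIRST(A) = {y, z}
FIRST(B) = {y, z}
FIRST(S) = {y, z}
Therefore, FIRST(A) = {y, z}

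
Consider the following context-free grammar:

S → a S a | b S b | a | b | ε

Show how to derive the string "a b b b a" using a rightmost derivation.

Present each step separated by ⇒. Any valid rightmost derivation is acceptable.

S ⇒ a S a ⇒ a b S b a ⇒ a b b b a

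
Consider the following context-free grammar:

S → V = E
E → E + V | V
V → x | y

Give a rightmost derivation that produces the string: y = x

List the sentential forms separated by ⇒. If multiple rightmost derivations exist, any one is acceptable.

S ⇒ V = E ⇒ V = V ⇒ V = x ⇒ y = x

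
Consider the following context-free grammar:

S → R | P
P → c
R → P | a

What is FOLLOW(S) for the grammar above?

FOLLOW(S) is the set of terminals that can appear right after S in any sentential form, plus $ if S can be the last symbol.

We compute FOLLOW(S) using the standard algorithm.
FOLLOW(S) starts with {$}.
FIRST(P) = {c}
FIRST(R) = {a, c}
FIRST(S) = {a, c}
FOLLOW(P) = {$}
FOLLOW(R) = {$}
FOLLOW(S) = {$}
Therefore, FOLLOW(S) = {$}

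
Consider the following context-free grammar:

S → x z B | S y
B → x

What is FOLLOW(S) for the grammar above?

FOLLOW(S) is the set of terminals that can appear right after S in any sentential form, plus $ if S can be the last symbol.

We compute FOLLOW(S) using the standard algorithm.
FOLLOW(S) starts with {$}.
FIRST(B) = {x}
FIRST(S) = {x}
FOLLOW(B) = {$, y}
FOLLOW(S) = {$, y}
Therefore, FOLLOW(S) = {$, y}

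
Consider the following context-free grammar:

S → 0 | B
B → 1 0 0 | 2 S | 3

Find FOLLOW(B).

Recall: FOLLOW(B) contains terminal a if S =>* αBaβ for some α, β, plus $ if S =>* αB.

We compute FOLLOW(B) using the standard algorithm.
FOLLOW(S) starts with {$}.
FIRST(B) = {1, 2, 3}
FIRST(S) = {0, 1, 2, 3}
FOLLOW(B) = {$}
FOLLOW(S) = {$}
Therefore, FOLLOW(B) = {$}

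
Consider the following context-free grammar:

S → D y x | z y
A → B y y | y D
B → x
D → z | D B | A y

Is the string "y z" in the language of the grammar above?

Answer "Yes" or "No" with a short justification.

No - no valid derivation exists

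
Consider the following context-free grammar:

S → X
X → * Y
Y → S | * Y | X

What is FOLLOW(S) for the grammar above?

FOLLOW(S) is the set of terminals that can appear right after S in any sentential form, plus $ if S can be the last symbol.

We compute FOLLOW(S) using the standard algorithm.
FOLLOW(S) starts with {$}.
FIRST(S) = {*}
FIRST(X) = {*}
FIRST(Y) = {*}
FOLLOW(S) = {$}
FOLLOW(X) = {$}
FOLLOW(Y) = {$}
Therefore, FOLLOW(S) = {$}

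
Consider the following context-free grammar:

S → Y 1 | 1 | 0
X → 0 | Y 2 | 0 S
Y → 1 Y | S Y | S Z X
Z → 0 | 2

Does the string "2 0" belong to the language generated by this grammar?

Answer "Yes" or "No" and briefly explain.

No - no valid derivation exists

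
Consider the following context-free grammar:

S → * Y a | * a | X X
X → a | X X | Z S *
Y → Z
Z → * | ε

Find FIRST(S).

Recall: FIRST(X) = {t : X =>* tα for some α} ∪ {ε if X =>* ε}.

We compute FIRST(S) using the standard algorithm.
FIRST(S) = {*, a}
FIRST(X) = {*, a}
FIRST(Y) = {*, ε}
FIRST(Z) = {*, ε}
Therefore, FIRST(S) = {*, a}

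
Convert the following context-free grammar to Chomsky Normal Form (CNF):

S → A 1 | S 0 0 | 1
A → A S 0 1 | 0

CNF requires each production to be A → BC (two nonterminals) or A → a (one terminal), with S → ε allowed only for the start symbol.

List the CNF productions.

T1 → 1; T0 → 0; S → 1; A → 0; S → A T1; S → S X0; X0 → T0 T0; A → A X1; X1 → S X2; X2 → T0 T1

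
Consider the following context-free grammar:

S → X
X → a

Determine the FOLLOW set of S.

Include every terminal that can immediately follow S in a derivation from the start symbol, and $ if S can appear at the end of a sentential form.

We compute FOLLOW(S) using the standard algorithm.
FOLLOW(S) starts with {$}.
FIRST(S) = {a}
FIRST(X) = {a}
FOLLOW(S) = {$}
FOLLOW(X) = {$}
Therefore, FOLLOW(S) = {$}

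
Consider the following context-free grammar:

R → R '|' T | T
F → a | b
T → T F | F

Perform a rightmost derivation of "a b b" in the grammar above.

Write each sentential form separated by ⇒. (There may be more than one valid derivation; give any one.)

R ⇒ T ⇒ T F ⇒ T b ⇒ T F b ⇒ T b b ⇒ F b b ⇒ a b b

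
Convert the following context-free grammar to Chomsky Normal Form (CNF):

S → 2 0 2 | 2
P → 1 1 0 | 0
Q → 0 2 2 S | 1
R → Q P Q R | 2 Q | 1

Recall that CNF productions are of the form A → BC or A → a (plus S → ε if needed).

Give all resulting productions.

T2 → 2; T0 → 0; S → 2; T1 → 1; P → 0; Q → 1; R → 1; S → T2 X0; X0 → T0 T2; P → T1 X1; X1 → T1 T0; Q → T0 X2; X2 → T2 X3; X3 → T2 S; R → Q X4; X4 → P X5; X5 → Q R; R → T2 Q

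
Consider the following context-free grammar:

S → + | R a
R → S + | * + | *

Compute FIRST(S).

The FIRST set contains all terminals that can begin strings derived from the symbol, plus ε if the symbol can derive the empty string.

We compute FIRST(S) using the standard algorithm.
FIRST(R) = {*, +}
FIRST(S) = {*, +}
Therefore, FIRST(S) = {*, +}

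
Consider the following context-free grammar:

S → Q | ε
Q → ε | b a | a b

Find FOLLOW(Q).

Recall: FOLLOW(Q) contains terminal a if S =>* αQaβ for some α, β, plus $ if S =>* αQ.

We compute FOLLOW(Q) using the standard algorithm.
FOLLOW(S) starts with {$}.
FIRST(Q) = {a, b, ε}
FIRST(S) = {a, b, ε}
FOLLOW(Q) = {$}
FOLLOW(S) = {$}
Therefore, FOLLOW(Q) = {$}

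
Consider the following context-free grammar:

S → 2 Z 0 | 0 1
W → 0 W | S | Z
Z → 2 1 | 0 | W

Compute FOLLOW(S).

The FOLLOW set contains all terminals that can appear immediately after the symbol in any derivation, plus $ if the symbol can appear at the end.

We compute FOLLOW(S) using the standard algorithm.
FOLLOW(S) starts with {$}.
FIRST(S) = {0, 2}
FIRST(W) = {0, 2}
FIRST(Z) = {0, 2}
FOLLOW(S) = {$, 0}
FOLLOW(W) = {0}
FOLLOW(Z) = {0}
Therefore, FOLLOW(S) = {$, 0}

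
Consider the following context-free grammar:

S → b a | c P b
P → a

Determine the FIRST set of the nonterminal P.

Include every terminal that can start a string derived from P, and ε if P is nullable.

We compute FIRST(P) using the standard algorithm.
FIRST(P) = {a}
FIRST(S) = {b, c}
Therefore, FIRST(P) = {a}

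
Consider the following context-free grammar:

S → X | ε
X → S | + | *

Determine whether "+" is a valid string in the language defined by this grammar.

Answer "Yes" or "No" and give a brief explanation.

Yes - a valid derivation exists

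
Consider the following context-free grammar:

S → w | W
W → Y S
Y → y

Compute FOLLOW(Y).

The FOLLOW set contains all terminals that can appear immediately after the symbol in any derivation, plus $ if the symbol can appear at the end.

We compute FOLLOW(Y) using the standard algorithm.
FOLLOW(S) starts with {$}.
FIRST(S) = {w, y}
FIRST(W) = {y}
FIRST(Y) = {y}
FOLLOW(S) = {$}
FOLLOW(W) = {$}
FOLLOW(Y) = {w, y}
Therefore, FOLLOW(Y) = {w, y}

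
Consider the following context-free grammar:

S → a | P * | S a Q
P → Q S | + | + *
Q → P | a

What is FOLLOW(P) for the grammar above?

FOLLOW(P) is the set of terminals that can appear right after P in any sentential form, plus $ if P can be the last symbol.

We compute FOLLOW(P) using the standard algorithm.
FOLLOW(S) starts with {$}.
FIRST(P) = {+, a}
FIRST(Q) = {+, a}
FIRST(S) = {+, a}
FOLLOW(P) = {$, *, +, a}
FOLLOW(Q) = {$, *, +, a}
FOLLOW(S) = {$, *, +, a}
Therefore, FOLLOW(P) = {$, *, +, a}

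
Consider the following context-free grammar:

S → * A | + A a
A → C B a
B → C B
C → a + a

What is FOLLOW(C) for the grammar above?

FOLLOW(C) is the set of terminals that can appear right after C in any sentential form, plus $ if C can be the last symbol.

We compute FOLLOW(C) using the standard algorithm.
FOLLOW(S) starts with {$}.
FIRST(A) = {a}
FIRST(B) = {a}
FIRST(C) = {a}
FIRST(S) = {*, +}
FOLLOW(A) = {$, a}
FOLLOW(B) = {a}
FOLLOW(C) = {a}
FOLLOW(S) = {$}
Therefore, FOLLOW(C) = {a}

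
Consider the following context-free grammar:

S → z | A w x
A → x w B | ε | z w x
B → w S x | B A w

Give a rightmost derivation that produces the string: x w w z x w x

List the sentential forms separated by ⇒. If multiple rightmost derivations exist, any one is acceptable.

S ⇒ A w x ⇒ x w B w x ⇒ x w w S x w x ⇒ x w w z x w x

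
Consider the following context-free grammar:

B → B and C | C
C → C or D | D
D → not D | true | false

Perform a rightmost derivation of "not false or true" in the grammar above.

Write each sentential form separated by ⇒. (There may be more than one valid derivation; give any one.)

B ⇒ C ⇒ C or D ⇒ C or true ⇒ D or true ⇒ not D or true ⇒ not false or true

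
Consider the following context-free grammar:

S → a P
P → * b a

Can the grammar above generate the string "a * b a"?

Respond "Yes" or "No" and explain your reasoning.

Yes - a valid derivation exists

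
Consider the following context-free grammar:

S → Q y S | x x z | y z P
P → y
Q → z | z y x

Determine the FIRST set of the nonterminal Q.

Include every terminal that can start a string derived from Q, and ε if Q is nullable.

We compute FIRST(Q) using the standard algorithm.
FIRST(P) = {y}
FIRST(Q) = {z}
FIRST(S) = {x, y, z}
Therefore, FIRST(Q) = {z}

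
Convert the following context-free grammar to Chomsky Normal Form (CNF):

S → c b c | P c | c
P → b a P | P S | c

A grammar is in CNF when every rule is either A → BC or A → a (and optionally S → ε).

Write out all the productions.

TC → c; TB → b; S → c; TA → a; P → c; S → TC X0; X0 → TB TC; S → P TC; P → TB X1; X1 → TA P; P → P S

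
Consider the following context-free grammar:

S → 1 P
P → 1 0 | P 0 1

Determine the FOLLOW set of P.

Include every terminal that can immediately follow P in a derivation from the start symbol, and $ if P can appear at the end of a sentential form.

We compute FOLLOW(P) using the standard algorithm.
FOLLOW(S) starts with {$}.
FIRST(P) = {1}
FIRST(S) = {1}
FOLLOW(P) = {$, 0}
FOLLOW(S) = {$}
Therefore, FOLLOW(P) = {$, 0}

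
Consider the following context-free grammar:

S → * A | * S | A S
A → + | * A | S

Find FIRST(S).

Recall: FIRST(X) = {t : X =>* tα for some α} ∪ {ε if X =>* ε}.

We compute FIRST(S) using the standard algorithm.
FIRST(A) = {*, +}
FIRST(S) = {*, +}
Therefore, FIRST(S) = {*, +}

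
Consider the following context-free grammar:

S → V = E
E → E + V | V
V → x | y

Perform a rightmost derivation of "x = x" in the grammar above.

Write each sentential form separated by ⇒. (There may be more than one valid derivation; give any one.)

S ⇒ V = E ⇒ V = V ⇒ V = x ⇒ x = x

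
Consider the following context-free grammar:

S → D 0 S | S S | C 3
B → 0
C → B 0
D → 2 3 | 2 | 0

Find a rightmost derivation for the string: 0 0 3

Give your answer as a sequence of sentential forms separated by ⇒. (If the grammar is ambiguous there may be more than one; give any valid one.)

S ⇒ C 3 ⇒ B 0 3 ⇒ 0 0 3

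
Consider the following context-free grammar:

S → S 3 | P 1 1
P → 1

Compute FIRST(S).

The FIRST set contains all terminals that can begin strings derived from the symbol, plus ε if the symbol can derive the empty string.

We compute FIRST(S) using the standard algorithm.
FIRST(P) = {1}
FIRST(S) = {1}
Therefore, FIRST(S) = {1}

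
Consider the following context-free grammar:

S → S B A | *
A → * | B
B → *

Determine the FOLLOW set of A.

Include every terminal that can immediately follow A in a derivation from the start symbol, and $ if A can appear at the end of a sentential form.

We compute FOLLOW(A) using the standard algorithm.
FOLLOW(S) starts with {$}.
FIRST(A) = {*}
FIRST(B) = {*}
FIRST(S) = {*}
FOLLOW(A) = {$, *}
FOLLOW(B) = {$, *}
FOLLOW(S) = {$, *}
Therefore, FOLLOW(A) = {$, *}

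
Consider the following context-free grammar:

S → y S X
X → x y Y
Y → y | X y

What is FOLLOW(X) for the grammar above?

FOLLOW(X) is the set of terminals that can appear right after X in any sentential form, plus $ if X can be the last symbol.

We compute FOLLOW(X) using the standard algorithm.
FOLLOW(S) starts with {$}.
FIRST(S) = {y}
FIRST(X) = {x}
FIRST(Y) = {x, y}
FOLLOW(S) = {$, x}
FOLLOW(X) = {$, x, y}
FOLLOW(Y) = {$, x, y}
Therefore, FOLLOW(X) = {$, x, y}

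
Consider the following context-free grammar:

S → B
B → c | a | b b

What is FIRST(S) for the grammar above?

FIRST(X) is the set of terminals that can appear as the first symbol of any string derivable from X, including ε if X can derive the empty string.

We compute FIRST(S) using the standard algorithm.
FIRST(B) = {a, b, c}
FIRST(S) = {a, b, c}
Therefore, FIRST(S) = {a, b, c}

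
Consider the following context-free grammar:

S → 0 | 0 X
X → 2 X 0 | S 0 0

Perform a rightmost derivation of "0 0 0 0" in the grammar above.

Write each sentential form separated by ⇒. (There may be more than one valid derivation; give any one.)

S ⇒ 0 X ⇒ 0 S 0 0 ⇒ 0 0 0 0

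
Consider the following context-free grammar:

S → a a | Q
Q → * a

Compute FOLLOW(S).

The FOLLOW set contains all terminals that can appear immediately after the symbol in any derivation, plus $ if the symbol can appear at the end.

We compute FOLLOW(S) using the standard algorithm.
FOLLOW(S) starts with {$}.
FIRST(Q) = {*}
FIRST(S) = {*, a}
FOLLOW(Q) = {$}
FOLLOW(S) = {$}
Therefore, FOLLOW(S) = {$}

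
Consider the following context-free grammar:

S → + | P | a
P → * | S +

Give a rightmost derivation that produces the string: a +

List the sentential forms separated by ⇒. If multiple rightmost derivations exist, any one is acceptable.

S ⇒ P ⇒ S + ⇒ a +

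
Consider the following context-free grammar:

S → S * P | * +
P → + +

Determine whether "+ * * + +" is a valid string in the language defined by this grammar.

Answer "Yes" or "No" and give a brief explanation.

No - no valid derivation exists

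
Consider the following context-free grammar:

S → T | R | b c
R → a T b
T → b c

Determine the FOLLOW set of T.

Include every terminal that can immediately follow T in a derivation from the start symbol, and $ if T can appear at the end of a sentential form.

We compute FOLLOW(T) using the standard algorithm.
FOLLOW(S) starts with {$}.
FIRST(R) = {a}
FIRST(S) = {a, b}
FIRST(T) = {b}
FOLLOW(R) = {$}
FOLLOW(S) = {$}
FOLLOW(T) = {$, b}
Therefore, FOLLOW(T) = {$, b}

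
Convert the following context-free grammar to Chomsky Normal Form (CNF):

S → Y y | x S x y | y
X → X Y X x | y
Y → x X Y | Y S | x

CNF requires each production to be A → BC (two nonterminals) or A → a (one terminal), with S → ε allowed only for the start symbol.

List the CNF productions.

TY → y; TX → x; S → y; X → y; Y → x; S → Y TY; S → TX X0; X0 → S X1; X1 → TX TY; X → X X2; X2 → Y X3; X3 → X TX; Y → TX X4; X4 → X Y; Y → Y S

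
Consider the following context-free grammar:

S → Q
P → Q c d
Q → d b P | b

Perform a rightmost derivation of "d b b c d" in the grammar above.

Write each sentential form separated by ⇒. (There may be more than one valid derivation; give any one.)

S ⇒ Q ⇒ d b P ⇒ d b Q c d ⇒ d b b c d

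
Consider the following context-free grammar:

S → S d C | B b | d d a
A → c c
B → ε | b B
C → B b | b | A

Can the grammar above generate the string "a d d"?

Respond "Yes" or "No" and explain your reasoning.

No - no valid derivation exists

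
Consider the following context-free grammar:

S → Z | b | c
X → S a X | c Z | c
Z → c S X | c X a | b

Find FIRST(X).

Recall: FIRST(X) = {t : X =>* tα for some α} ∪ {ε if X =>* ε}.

We compute FIRST(X) using the standard algorithm.
FIRST(S) = {b, c}
FIRST(X) = {b, c}
FIRST(Z) = {b, c}
Therefore, FIRST(X) = {b, c}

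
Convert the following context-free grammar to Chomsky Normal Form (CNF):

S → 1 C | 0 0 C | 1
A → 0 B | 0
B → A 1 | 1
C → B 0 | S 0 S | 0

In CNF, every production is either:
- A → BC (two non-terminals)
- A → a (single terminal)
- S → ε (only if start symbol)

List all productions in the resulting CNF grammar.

T1 → 1; T0 → 0; S → 1; A → 0; B → 1; C → 0; S → T1 C; S → T0 X0; X0 → T0 C; A → T0 B; B → A T1; C → B T0; C → S X1; X1 → T0 S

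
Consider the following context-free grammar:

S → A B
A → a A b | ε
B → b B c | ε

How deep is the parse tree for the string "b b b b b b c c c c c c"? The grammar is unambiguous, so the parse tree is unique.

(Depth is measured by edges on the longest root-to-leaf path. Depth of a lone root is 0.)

8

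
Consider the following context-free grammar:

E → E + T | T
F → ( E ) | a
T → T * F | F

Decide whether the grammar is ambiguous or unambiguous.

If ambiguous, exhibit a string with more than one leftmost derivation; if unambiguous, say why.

Unambiguous - every string in the language has a unique leftmost derivation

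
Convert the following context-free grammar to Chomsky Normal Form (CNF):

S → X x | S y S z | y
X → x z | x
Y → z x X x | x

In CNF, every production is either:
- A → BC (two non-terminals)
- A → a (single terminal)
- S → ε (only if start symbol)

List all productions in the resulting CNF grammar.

TX → x; TY → y; TZ → z; S → y; X → x; Y → x; S → X TX; S → S X0; X0 → TY X1; X1 → S TZ; X → TX TZ; Y → TZ X2; X2 → TX X3; X3 → X TX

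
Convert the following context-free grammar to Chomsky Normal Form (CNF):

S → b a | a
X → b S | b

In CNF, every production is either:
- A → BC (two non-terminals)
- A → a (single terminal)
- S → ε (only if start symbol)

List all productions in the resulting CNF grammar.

TB → b; TA → a; S → a; X → b; S → TB TA; X → TB S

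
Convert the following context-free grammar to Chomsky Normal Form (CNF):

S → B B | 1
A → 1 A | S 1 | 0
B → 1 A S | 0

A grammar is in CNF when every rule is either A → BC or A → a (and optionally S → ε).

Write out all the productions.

S → 1; T1 → 1; A → 0; B → 0; S → B B; A → T1 A; A → S T1; B → T1 X0; X0 → A S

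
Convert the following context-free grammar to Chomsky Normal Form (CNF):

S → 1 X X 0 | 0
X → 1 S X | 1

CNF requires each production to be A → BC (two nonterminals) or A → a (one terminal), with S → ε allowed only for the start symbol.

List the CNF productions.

T1 → 1; T0 → 0; S → 0; X → 1; S → T1 X0; X0 → X X1; X1 → X T0; X → T1 X2; X2 → S X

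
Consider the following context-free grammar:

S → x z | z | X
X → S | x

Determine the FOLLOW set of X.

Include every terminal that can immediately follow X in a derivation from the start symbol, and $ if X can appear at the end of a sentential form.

We compute FOLLOW(X) using the standard algorithm.
FOLLOW(S) starts with {$}.
FIRST(S) = {x, z}
FIRST(X) = {x, z}
FOLLOW(S) = {$}
FOLLOW(X) = {$}
Therefore, FOLLOW(X) = {$}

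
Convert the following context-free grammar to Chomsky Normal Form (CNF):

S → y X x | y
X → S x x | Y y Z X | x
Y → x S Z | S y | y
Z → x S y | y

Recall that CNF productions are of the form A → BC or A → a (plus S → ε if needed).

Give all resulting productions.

TY → y; TX → x; S → y; X → x; Y → y; Z → y; S → TY X0; X0 → X TX; X → S X1; X1 → TX TX; X → Y X2; X2 → TY X3; X3 → Z X; Y → TX X4; X4 → S Z; Y → S TY; Z → TX X5; X5 → S TY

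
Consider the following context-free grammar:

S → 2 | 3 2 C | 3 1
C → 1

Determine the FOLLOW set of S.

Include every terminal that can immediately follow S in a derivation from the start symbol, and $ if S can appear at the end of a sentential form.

We compute FOLLOW(S) using the standard algorithm.
FOLLOW(S) starts with {$}.
FIRST(C) = {1}
FIRST(S) = {2, 3}
FOLLOW(C) = {$}
FOLLOW(S) = {$}
Therefore, FOLLOW(S) = {$}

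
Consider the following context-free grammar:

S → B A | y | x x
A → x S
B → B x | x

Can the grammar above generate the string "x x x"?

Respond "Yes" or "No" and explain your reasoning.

No - no valid derivation exists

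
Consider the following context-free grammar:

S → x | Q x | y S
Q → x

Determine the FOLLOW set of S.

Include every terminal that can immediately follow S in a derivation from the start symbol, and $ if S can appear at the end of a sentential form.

We compute FOLLOW(S) using the standard algorithm.
FOLLOW(S) starts with {$}.
FIRST(Q) = {x}
FIRST(S) = {x, y}
FOLLOW(Q) = {x}
FOLLOW(S) = {$}
Therefore, FOLLOW(S) = {$}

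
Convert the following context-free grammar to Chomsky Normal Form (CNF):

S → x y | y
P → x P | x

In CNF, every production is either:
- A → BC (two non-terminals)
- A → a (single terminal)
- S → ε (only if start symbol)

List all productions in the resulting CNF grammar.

TX → x; TY → y; S → y; P → x; S → TX TY; P → TX P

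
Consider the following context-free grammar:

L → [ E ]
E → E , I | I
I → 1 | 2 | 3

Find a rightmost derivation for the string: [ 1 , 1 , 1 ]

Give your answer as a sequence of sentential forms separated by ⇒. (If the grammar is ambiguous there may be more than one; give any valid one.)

L ⇒ [ E ] ⇒ [ E , I ] ⇒ [ E , 1 ] ⇒ [ E , I , 1 ] ⇒ [ E , 1 , 1 ] ⇒ [ I , 1 , 1 ] ⇒ [ 1 , 1 , 1 ]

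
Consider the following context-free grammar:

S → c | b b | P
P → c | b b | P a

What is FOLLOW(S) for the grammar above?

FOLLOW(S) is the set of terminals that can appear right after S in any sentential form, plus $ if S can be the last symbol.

We compute FOLLOW(S) using the standard algorithm.
FOLLOW(S) starts with {$}.
FIRST(P) = {b, c}
FIRST(S) = {b, c}
FOLLOW(P) = {$, a}
FOLLOW(S) = {$}
Therefore, FOLLOW(S) = {$}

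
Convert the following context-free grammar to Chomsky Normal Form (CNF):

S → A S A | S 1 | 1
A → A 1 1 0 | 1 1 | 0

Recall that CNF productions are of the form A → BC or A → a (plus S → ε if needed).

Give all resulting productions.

T1 → 1; S → 1; T0 → 0; A → 0; S → A X0; X0 → S A; S → S T1; A → A X1; X1 → T1 X2; X2 → T1 T0; A → T1 T1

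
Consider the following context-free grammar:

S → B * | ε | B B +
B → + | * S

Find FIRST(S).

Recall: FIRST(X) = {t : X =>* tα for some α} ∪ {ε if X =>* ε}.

We compute FIRST(S) using the standard algorithm.
FIRST(B) = {*, +}
FIRST(S) = {*, +, ε}
Therefore, FIRST(S) = {*, +, ε}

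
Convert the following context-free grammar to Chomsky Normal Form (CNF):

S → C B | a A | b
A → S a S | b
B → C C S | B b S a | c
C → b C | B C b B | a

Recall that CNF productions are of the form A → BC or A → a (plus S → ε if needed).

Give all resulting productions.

TA → a; S → b; A → b; TB → b; B → c; C → a; S → C B; S → TA A; A → S X0; X0 → TA S; B → C X1; X1 → C S; B → B X2; X2 → TB X3; X3 → S TA; C → TB C; C → B X4; X4 → C X5; X5 → TB B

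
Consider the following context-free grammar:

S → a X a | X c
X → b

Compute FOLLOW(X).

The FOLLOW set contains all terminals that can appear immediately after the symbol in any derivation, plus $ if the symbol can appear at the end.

We compute FOLLOW(X) using the standard algorithm.
FOLLOW(S) starts with {$}.
FIRST(S) = {a, b}
FIRST(X) = {b}
FOLLOW(S) = {$}
FOLLOW(X) = {a, c}
Therefore, FOLLOW(X) = {a, c}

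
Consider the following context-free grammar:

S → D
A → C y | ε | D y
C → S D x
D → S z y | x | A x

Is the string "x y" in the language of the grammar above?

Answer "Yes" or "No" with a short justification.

No - no valid derivation exists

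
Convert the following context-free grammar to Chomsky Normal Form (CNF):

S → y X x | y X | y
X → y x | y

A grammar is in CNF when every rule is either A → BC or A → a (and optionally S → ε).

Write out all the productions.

TY → y; TX → x; S → y; X → y; S → TY X0; X0 → X TX; S → TY X; X → TY TX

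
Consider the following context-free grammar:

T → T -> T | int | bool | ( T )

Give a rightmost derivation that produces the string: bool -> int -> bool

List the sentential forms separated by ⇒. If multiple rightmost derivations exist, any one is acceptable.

T ⇒ T -> T ⇒ T -> T -> T ⇒ T -> T -> bool ⇒ T -> int -> bool ⇒ bool -> int -> bool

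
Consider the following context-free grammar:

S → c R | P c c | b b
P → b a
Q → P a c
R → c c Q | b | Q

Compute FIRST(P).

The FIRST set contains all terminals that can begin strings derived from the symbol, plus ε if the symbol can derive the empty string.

We compute FIRST(P) using the standard algorithm.
FIRST(P) = {b}
FIRST(Q) = {b}
FIRST(R) = {b, c}
FIRST(S) = {b, c}
Therefore, FIRST(P) = {b}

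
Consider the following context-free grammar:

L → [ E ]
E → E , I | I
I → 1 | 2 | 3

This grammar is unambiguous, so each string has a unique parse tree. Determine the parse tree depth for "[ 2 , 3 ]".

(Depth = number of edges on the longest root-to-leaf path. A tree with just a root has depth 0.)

4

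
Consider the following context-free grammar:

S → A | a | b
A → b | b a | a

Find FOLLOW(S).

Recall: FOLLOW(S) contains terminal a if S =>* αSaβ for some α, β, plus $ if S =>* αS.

We compute FOLLOW(S) using the standard algorithm.
FOLLOW(S) starts with {$}.
FIRST(A) = {a, b}
FIRST(S) = {a, b}
FOLLOW(A) = {$}
FOLLOW(S) = {$}
Therefore, FOLLOW(S) = {$}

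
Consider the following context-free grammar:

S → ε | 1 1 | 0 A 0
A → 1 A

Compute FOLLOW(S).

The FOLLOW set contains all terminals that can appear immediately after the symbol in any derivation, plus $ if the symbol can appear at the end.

We compute FOLLOW(S) using the standard algorithm.
FOLLOW(S) starts with {$}.
FIRST(A) = {1}
FIRST(S) = {0, 1, ε}
FOLLOW(A) = {0}
FOLLOW(S) = {$}
Therefore, FOLLOW(S) = {$}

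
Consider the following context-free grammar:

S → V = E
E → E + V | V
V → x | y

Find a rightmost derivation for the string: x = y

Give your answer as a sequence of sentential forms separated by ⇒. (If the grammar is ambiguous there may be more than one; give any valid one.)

S ⇒ V = E ⇒ V = V ⇒ V = y ⇒ x = y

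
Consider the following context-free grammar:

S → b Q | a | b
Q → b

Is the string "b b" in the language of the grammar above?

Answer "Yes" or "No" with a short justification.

Yes - a valid derivation exists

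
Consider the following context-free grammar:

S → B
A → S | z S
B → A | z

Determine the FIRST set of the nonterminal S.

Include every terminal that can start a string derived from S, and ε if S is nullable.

We compute FIRST(S) using the standard algorithm.
FIRST(A) = {z}
FIRST(B) = {z}
FIRST(S) = {z}
Therefore, FIRST(S) = {z}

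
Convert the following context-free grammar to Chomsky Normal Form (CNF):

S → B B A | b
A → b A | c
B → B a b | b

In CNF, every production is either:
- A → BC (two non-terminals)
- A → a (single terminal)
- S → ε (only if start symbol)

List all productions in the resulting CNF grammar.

S → b; TB → b; A → c; TA → a; B → b; S → B X0; X0 → B A; A → TB A; B → B X1; X1 → TA TB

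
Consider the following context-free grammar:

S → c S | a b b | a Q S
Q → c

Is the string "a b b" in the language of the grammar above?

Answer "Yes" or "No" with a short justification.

Yes - a valid derivation exists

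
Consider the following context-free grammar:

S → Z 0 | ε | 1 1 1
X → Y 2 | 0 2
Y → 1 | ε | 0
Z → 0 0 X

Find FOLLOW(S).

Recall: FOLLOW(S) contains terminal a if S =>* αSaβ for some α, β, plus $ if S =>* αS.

We compute FOLLOW(S) using the standard algorithm.
FOLLOW(S) starts with {$}.
FIRST(S) = {0, 1, ε}
FIRST(X) = {0, 1, 2}
FIRST(Y) = {0, 1, ε}
FIRST(Z) = {0}
FOLLOW(S) = {$}
FOLLOW(X) = {0}
FOLLOW(Y) = {2}
FOLLOW(Z) = {0}
Therefore, FOLLOW(S) = {$}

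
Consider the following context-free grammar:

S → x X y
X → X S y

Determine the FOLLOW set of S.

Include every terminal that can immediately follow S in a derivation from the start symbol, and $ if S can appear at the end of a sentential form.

We compute FOLLOW(S) using the standard algorithm.
FOLLOW(S) starts with {$}.
FIRST(S) = {x}
FIRST(X) = {}
FOLLOW(S) = {$, y}
FOLLOW(X) = {x, y}
Therefore, FOLLOW(S) = {$, y}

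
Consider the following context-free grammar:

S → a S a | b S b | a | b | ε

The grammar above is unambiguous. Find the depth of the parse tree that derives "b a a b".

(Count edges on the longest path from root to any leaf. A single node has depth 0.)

3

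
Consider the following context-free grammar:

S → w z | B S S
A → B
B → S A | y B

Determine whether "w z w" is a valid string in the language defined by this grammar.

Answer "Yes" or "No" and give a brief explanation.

No - no valid derivation exists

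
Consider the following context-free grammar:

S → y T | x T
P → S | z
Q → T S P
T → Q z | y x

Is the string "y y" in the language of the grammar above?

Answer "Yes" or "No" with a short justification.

No - no valid derivation exists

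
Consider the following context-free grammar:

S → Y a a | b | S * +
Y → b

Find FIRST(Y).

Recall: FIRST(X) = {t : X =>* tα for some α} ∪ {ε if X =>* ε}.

We compute FIRST(Y) using the standard algorithm.
FIRST(S) = {b}
FIRST(Y) = {b}
Therefore, FIRST(Y) = {b}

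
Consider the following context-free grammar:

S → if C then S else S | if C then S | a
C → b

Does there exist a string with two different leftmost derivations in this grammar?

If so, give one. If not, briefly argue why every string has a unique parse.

Yes - the string 'if b then if b then a else a' has two distinct leftmost derivations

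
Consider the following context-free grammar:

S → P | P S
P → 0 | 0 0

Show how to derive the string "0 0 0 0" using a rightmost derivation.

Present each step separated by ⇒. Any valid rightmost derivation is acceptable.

S ⇒ P S ⇒ P P ⇒ P 0 0 ⇒ 0 0 0 0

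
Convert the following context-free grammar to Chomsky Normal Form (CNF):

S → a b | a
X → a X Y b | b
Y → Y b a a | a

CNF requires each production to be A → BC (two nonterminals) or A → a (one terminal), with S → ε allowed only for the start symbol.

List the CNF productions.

TA → a; TB → b; S → a; X → b; Y → a; S → TA TB; X → TA X0; X0 → X X1; X1 → Y TB; Y → Y X2; X2 → TB X3; X3 → TA TA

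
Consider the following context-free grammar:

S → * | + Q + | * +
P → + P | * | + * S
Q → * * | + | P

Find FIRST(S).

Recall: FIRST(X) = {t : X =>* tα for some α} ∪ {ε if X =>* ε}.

We compute FIRST(S) using the standard algorithm.
FIRST(P) = {*, +}
FIRST(Q) = {*, +}
FIRST(S) = {*, +}
Therefore, FIRST(S) = {*, +}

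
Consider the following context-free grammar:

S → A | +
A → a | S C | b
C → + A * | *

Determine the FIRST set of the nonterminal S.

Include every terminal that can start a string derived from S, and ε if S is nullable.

We compute FIRST(S) using the standard algorithm.
FIRST(A) = {+, a, b}
FIRST(C) = {*, +}
FIRST(S) = {+, a, b}
Therefore, FIRST(S) = {+, a, b}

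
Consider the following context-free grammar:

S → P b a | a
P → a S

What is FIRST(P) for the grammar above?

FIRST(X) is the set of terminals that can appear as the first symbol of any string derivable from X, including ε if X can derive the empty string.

We compute FIRST(P) using the standard algorithm.
FIRST(P) = {a}
FIRST(S) = {a}
Therefore, FIRST(P) = {a}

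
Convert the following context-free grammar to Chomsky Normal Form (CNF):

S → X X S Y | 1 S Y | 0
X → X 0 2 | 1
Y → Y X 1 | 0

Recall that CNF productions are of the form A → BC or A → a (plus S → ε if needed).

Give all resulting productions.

T1 → 1; S → 0; T0 → 0; T2 → 2; X → 1; Y → 0; S → X X0; X0 → X X1; X1 → S Y; S → T1 X2; X2 → S Y; X → X X3; X3 → T0 T2; Y → Y X4; X4 → X T1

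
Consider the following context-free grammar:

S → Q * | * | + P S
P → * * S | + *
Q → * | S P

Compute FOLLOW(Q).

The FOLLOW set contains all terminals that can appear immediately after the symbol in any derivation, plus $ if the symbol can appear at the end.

We compute FOLLOW(Q) using the standard algorithm.
FOLLOW(S) starts with {$}.
FIRST(P) = {*, +}
FIRST(Q) = {*, +}
FIRST(S) = {*, +}
FOLLOW(P) = {*, +}
FOLLOW(Q) = {*}
FOLLOW(S) = {$, *, +}
Therefore, FOLLOW(Q) = {*}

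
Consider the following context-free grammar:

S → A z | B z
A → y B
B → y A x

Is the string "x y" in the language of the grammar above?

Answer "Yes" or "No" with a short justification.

No - no valid derivation exists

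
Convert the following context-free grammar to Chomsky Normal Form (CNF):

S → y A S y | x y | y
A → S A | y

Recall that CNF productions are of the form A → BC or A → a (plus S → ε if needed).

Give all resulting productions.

TY → y; TX → x; S → y; A → y; S → TY X0; X0 → A X1; X1 → S TY; S → TX TY; A → S A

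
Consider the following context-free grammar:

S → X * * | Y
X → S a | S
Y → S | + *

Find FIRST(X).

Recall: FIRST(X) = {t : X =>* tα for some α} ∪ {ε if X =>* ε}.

We compute FIRST(X) using the standard algorithm.
FIRST(S) = {+}
FIRST(X) = {+}
FIRST(Y) = {+}
Therefore, FIRST(X) = {+}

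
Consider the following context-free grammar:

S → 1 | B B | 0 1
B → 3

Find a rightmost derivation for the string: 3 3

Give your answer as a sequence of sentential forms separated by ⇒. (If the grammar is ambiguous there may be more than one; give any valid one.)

S ⇒ B B ⇒ B 3 ⇒ 3 3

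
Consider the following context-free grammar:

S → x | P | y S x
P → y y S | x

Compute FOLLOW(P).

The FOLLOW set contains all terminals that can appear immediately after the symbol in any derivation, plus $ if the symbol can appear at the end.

We compute FOLLOW(P) using the standard algorithm.
FOLLOW(S) starts with {$}.
FIRST(P) = {x, y}
FIRST(S) = {x, y}
FOLLOW(P) = {$, x}
FOLLOW(S) = {$, x}
Therefore, FOLLOW(P) = {$, x}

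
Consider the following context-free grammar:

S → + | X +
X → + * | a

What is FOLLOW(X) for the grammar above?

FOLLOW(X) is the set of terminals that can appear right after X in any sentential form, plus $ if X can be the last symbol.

We compute FOLLOW(X) using the standard algorithm.
FOLLOW(S) starts with {$}.
FIRST(S) = {+, a}
FIRST(X) = {+, a}
FOLLOW(S) = {$}
FOLLOW(X) = {+}
Therefore, FOLLOW(X) = {+}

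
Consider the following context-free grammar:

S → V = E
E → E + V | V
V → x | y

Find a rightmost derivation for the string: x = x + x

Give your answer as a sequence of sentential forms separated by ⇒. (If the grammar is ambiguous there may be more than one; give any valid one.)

S ⇒ V = E ⇒ V = E + V ⇒ V = E + x ⇒ V = V + x ⇒ V = x + x ⇒ x = x + x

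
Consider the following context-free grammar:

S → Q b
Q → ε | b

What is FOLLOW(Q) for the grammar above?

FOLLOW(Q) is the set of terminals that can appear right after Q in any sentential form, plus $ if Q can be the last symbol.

We compute FOLLOW(Q) using the standard algorithm.
FOLLOW(S) starts with {$}.
FIRST(Q) = {b, ε}
FIRST(S) = {b}
FOLLOW(Q) = {b}
FOLLOW(S) = {$}
Therefore, FOLLOW(Q) = {b}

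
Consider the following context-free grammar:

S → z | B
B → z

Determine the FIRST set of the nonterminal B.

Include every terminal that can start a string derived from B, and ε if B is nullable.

We compute FIRST(B) using the standard algorithm.
FIRST(B) = {z}
FIRST(S) = {z}
Therefore, FIRST(B) = {z}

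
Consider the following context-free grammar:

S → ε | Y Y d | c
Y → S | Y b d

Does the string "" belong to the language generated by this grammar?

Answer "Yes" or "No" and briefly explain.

Yes - a valid derivation exists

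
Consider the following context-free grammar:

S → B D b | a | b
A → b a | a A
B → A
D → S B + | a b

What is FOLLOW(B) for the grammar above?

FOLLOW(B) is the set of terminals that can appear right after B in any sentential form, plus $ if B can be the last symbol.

We compute FOLLOW(B) using the standard algorithm.
FOLLOW(S) starts with {$}.
FIRST(A) = {a, b}
FIRST(B) = {a, b}
FIRST(D) = {a, b}
FIRST(S) = {a, b}
FOLLOW(A) = {+, a, b}
FOLLOW(B) = {+, a, b}
FOLLOW(D) = {b}
FOLLOW(S) = {$, a, b}
Therefore, FOLLOW(B) = {+, a, b}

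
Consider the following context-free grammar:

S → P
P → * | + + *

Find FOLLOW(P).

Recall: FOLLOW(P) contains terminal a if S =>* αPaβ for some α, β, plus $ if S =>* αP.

We compute FOLLOW(P) using the standard algorithm.
FOLLOW(S) starts with {$}.
FIRST(P) = {*, +}
FIRST(S) = {*, +}
FOLLOW(P) = {$}
FOLLOW(S) = {$}
Therefore, FOLLOW(P) = {$}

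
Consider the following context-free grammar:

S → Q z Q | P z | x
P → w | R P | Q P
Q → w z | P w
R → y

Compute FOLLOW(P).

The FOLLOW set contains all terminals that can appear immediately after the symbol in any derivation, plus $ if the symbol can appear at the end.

We compute FOLLOW(P) using the standard algorithm.
FOLLOW(S) starts with {$}.
FIRST(P) = {w, y}
FIRST(Q) = {w, y}
FIRST(R) = {y}
FIRST(S) = {w, x, y}
FOLLOW(P) = {w, z}
FOLLOW(Q) = {$, w, y, z}
FOLLOW(R) = {w, y}
FOLLOW(S) = {$}
Therefore, FOLLOW(P) = {w, z}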